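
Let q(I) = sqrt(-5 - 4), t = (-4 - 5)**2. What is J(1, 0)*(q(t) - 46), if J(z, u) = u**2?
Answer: 0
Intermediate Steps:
t = 81 (t = (-9)**2 = 81)
q(I) = 3*I (q(I) = sqrt(-9) = 3*I)
J(1, 0)*(q(t) - 46) = 0**2*(3*I - 46) = 0*(-46 + 3*I) = 0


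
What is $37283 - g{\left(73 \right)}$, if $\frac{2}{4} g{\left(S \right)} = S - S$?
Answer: $37283$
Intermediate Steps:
$g{\left(S \right)} = 0$ ($g{\left(S \right)} = 2 \left(S - S\right) = 2 \cdot 0 = 0$)
$37283 - g{\left(73 \right)} = 37283 - 0 = 37283 + 0 = 37283$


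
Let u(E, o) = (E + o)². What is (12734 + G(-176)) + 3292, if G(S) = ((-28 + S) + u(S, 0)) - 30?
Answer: 46768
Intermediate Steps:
G(S) = -58 + S + S² (G(S) = ((-28 + S) + (S + 0)²) - 30 = ((-28 + S) + S²) - 30 = (-28 + S + S²) - 30 = -58 + S + S²)
(12734 + G(-176)) + 3292 = (12734 + (-58 - 176 + (-176)²)) + 3292 = (12734 + (-58 - 176 + 30976)) + 3292 = (12734 + 30742) + 3292 = 43476 + 3292 = 46768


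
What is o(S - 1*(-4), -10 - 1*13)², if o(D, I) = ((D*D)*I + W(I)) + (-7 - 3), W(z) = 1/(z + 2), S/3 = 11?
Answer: 437500227844/441 ≈ 9.9206e+8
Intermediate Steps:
S = 33 (S = 3*11 = 33)
W(z) = 1/(2 + z)
o(D, I) = -10 + 1/(2 + I) + I*D² (o(D, I) = ((D*D)*I + 1/(2 + I)) + (-7 - 3) = (D²*I + 1/(2 + I)) - 10 = (I*D² + 1/(2 + I)) - 10 = (1/(2 + I) + I*D²) - 10 = -10 + 1/(2 + I) + I*D²)
o(S - 1*(-4), -10 - 1*13)² = ((1 + (-10 + (-10 - 1*13)*(33 - 1*(-4))²)*(2 + (-10 - 1*13)))/(2 + (-10 - 1*13)))² = ((1 + (-10 + (-10 - 13)*(33 + 4)²)*(2 + (-10 - 13)))/(2 + (-10 - 13)))² = ((1 + (-10 - 23*37²)*(2 - 23))/(2 - 23))² = ((1 + (-10 - 23*1369)*(-21))/(-21))² = (-(1 + (-10 - 31487)*(-21))/21)² = (-(1 - 31497*(-21))/21)² = (-(1 + 661437)/21)² = (-1/21*661438)² = (-661438/21)² = 437500227844/441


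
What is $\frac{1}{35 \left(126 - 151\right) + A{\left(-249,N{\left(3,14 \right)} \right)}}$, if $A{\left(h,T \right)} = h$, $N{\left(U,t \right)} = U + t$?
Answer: $- \frac{1}{1124} \approx -0.00088968$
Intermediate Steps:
$\frac{1}{35 \left(126 - 151\right) + A{\left(-249,N{\left(3,14 \right)} \right)}} = \frac{1}{35 \left(126 - 151\right) - 249} = \frac{1}{35 \left(-25\right) - 249} = \frac{1}{-875 - 249} = \frac{1}{-1124} = - \frac{1}{1124}$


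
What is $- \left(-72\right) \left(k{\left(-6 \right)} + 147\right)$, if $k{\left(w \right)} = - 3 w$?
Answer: $11880$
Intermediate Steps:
$- \left(-72\right) \left(k{\left(-6 \right)} + 147\right) = - \left(-72\right) \left(\left(-3\right) \left(-6\right) + 147\right) = - \left(-72\right) \left(18 + 147\right) = - \left(-72\right) 165 = \left(-1\right) \left(-11880\right) = 11880$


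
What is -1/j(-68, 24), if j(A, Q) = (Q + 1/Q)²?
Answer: -576/332929 ≈ -0.0017301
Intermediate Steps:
-1/j(-68, 24) = -1/((1 + 24²)²/24²) = -1/((1 + 576)²/576) = -1/((1/576)*577²) = -1/((1/576)*332929) = -1/332929/576 = -1*576/332929 = -576/332929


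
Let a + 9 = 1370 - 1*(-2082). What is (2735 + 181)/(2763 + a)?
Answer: 1458/3103 ≈ 0.46987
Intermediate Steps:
a = 3443 (a = -9 + (1370 - 1*(-2082)) = -9 + (1370 + 2082) = -9 + 3452 = 3443)
(2735 + 181)/(2763 + a) = (2735 + 181)/(2763 + 3443) = 2916/6206 = 2916*(1/6206) = 1458/3103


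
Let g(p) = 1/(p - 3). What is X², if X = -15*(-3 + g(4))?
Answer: 900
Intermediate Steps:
g(p) = 1/(-3 + p)
X = 30 (X = -15*(-3 + 1/(-3 + 4)) = -15*(-3 + 1/1) = -15*(-3 + 1) = -15*(-2) = -5*(-6) = 30)
X² = 30² = 900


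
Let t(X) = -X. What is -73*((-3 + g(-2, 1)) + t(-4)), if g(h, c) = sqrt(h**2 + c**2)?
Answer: -73 - 73*sqrt(5) ≈ -236.23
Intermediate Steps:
g(h, c) = sqrt(c**2 + h**2)
-73*((-3 + g(-2, 1)) + t(-4)) = -73*((-3 + sqrt(1**2 + (-2)**2)) - 1*(-4)) = -73*((-3 + sqrt(1 + 4)) + 4) = -73*((-3 + sqrt(5)) + 4) = -73*(1 + sqrt(5)) = -73 - 73*sqrt(5)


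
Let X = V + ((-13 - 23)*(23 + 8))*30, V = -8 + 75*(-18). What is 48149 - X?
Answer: 82987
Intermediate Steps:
V = -1358 (V = -8 - 1350 = -1358)
X = -34838 (X = -1358 + ((-13 - 23)*(23 + 8))*30 = -1358 - 36*31*30 = -1358 - 1116*30 = -1358 - 33480 = -34838)
48149 - X = 48149 - 1*(-34838) = 48149 + 34838 = 82987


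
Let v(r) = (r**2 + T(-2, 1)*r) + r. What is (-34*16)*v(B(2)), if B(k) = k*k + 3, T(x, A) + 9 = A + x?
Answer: 7616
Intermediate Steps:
T(x, A) = -9 + A + x (T(x, A) = -9 + (A + x) = -9 + A + x)
B(k) = 3 + k**2 (B(k) = k**2 + 3 = 3 + k**2)
v(r) = r**2 - 9*r (v(r) = (r**2 + (-9 + 1 - 2)*r) + r = (r**2 - 10*r) + r = r**2 - 9*r)
(-34*16)*v(B(2)) = (-34*16)*((3 + 2**2)*(-9 + (3 + 2**2))) = -544*(3 + 4)*(-9 + (3 + 4)) = -3808*(-9 + 7) = -3808*(-2) = -544*(-14) = 7616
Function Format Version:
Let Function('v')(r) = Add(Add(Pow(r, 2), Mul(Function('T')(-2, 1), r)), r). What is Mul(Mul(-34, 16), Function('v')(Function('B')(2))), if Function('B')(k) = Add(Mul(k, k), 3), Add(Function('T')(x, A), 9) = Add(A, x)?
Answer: 7616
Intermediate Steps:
Function('T')(x, A) = Add(-9, A, x) (Function('T')(x, A) = Add(-9, Add(A, x)) = Add(-9, A, x))
Function('B')(k) = Add(3, Pow(k, 2)) (Function('B')(k) = Add(Pow(k, 2), 3) = Add(3, Pow(k, 2)))
Function('v')(r) = Add(Pow(r, 2), Mul(-9, r)) (Function('v')(r) = Add(Add(Pow(r, 2), Mul(Add(-9, 1, -2), r)), r) = Add(Add(Pow(r, 2), Mul(-10, r)), r) = Add(Pow(r, 2), Mul(-9, r)))
Mul(Mul(-34, 16), Function('v')(Function('B')(2))) = Mul(Mul(-34, 16), Mul(Add(3, Pow(2, 2)), Add(-9, Add(3, Pow(2, 2))))) = Mul(-544, Mul(Add(3, 4), Add(-9, Add(3, 4)))) = Mul(-544, Mul(7, Add(-9, 7))) = Mul(-544, Mul(7, -2)) = Mul(-544, -14) = 7616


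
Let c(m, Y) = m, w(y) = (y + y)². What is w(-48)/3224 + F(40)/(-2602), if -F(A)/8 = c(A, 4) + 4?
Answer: 1569680/524303 ≈ 2.9938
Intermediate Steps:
w(y) = 4*y² (w(y) = (2*y)² = 4*y²)
F(A) = -32 - 8*A (F(A) = -8*(A + 4) = -8*(4 + A) = -32 - 8*A)
w(-48)/3224 + F(40)/(-2602) = (4*(-48)²)/3224 + (-32 - 8*40)/(-2602) = (4*2304)*(1/3224) + (-32 - 320)*(-1/2602) = 9216*(1/3224) - 352*(-1/2602) = 1152/403 + 176/1301 = 1569680/524303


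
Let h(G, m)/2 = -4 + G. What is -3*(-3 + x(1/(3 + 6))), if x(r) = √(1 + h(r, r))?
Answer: 9 - I*√61 ≈ 9.0 - 7.8102*I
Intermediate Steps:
h(G, m) = -8 + 2*G (h(G, m) = 2*(-4 + G) = -8 + 2*G)
x(r) = √(-7 + 2*r) (x(r) = √(1 + (-8 + 2*r)) = √(-7 + 2*r))
-3*(-3 + x(1/(3 + 6))) = -3*(-3 + √(-7 + 2/(3 + 6))) = -3*(-3 + √(-7 + 2/9)) = -3*(-3 + √(-61/9)) = -3*(-3 + I*√61/3) = 9 - I*√61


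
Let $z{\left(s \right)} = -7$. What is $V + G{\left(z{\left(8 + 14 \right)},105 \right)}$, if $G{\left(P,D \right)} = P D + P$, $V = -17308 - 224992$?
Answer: $-243042$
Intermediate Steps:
$V = -242300$ ($V = -17308 - 224992 = -242300$)
$G{\left(P,D \right)} = P + D P$ ($G{\left(P,D \right)} = D P + P = P + D P$)
$V + G{\left(z{\left(8 + 14 \right)},105 \right)} = -242300 - 7 \left(1 + 105\right) = -242300 - 742 = -243042$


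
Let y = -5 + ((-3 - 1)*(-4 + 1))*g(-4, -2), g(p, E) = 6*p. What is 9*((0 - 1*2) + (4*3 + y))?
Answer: -2547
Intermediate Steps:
y = -293 (y = -5 + ((-3 - 1)*(-4 + 1))*(6*(-4)) = -5 - 4*(-3)*(-24) = -5 + 12*(-24) = -5 - 288 = -293)
9*((0 - 1*2) + (4*3 + y)) = 9*((0 - 1*2) + (4*3 - 293)) = 9*((0 - 2) + (12 - 293)) = 9*(-2 - 281) = 9*(-283) = -2547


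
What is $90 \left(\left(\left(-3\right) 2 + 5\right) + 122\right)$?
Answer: $10890$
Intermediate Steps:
$90 \left(\left(\left(-3\right) 2 + 5\right) + 122\right) = 90 \left(\left(-6 + 5\right) + 122\right) = 90 \left(-1 + 122\right) = 90 \cdot 121 = 10890$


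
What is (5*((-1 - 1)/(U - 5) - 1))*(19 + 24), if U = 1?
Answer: -215/2 ≈ -107.50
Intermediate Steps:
(5*((-1 - 1)/(U - 5) - 1))*(19 + 24) = (5*((-1 - 1)/(1 - 5) - 1))*(19 + 24) = (5*(-2/(-4) - 1))*43 = (5*(-2*(-1/4) - 1))*43 = (5*(1/2 - 1))*43 = (5*(-1/2))*43 = -5/2*43 = -215/2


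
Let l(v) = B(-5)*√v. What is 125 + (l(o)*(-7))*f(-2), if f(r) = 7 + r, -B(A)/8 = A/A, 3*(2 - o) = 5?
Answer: 125 + 280*√3/3 ≈ 286.66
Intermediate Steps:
o = ⅓ (o = 2 - ⅓*5 = 2 - 5/3 = ⅓ ≈ 0.33333)
B(A) = -8 (B(A) = -8*A/A = -8*1 = -8)
l(v) = -8*√v
125 + (l(o)*(-7))*f(-2) = 125 + (-8*√3/3*(-7))*(7 - 2) = 125 + (-8*√3/3*(-7))*5 = 125 + (56*√3/3)*5 = 125 + 280*√3/3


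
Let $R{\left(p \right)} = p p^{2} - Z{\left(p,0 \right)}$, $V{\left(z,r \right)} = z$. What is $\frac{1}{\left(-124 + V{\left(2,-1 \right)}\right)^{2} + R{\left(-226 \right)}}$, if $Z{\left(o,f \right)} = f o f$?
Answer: $- \frac{1}{11528292} \approx -8.6743 \cdot 10^{-8}$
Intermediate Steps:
$Z{\left(o,f \right)} = o f^{2}$
$R{\left(p \right)} = p^{3}$ ($R{\left(p \right)} = p p^{2} - p 0^{2} = p^{3} - p 0 = p^{3} - 0 = p^{3} + 0 = p^{3}$)
$\frac{1}{\left(-124 + V{\left(2,-1 \right)}\right)^{2} + R{\left(-226 \right)}} = \frac{1}{\left(-124 + 2\right)^{2} + \left(-226\right)^{3}} = \frac{1}{\left(-122\right)^{2} - 11543176} = \frac{1}{14884 - 11543176} = \frac{1}{-11528292} = - \frac{1}{11528292}$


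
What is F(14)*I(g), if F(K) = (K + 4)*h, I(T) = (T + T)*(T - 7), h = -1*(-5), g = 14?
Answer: 17640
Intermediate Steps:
h = 5
I(T) = 2*T*(-7 + T) (I(T) = (2*T)*(-7 + T) = 2*T*(-7 + T))
F(K) = 20 + 5*K (F(K) = (K + 4)*5 = (4 + K)*5 = 20 + 5*K)
F(14)*I(g) = (20 + 5*14)*(2*14*(-7 + 14)) = (20 + 70)*(2*14*7) = 90*196 = 17640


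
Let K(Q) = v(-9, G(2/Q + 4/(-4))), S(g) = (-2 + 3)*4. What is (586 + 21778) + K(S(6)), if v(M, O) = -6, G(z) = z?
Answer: 22358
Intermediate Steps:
S(g) = 4 (S(g) = 1*4 = 4)
K(Q) = -6
(586 + 21778) + K(S(6)) = (586 + 21778) - 6 = 22364 - 6 = 22358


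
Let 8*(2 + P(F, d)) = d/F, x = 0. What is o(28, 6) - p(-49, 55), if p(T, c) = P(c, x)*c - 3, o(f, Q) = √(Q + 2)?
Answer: 113 + 2*√2 ≈ 115.83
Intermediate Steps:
o(f, Q) = √(2 + Q)
P(F, d) = -2 + d/(8*F) (P(F, d) = -2 + (d/F)/8 = -2 + d/(8*F))
p(T, c) = -3 - 2*c (p(T, c) = (-2 + (⅛)*0/c)*c - 3 = (-2 + 0)*c - 3 = -2*c - 3 = -3 - 2*c)
o(28, 6) - p(-49, 55) = √(2 + 6) - (-3 - 2*55) = √8 - (-3 - 110) = 2*√2 - 1*(-113) = 2*√2 + 113 = 113 + 2*√2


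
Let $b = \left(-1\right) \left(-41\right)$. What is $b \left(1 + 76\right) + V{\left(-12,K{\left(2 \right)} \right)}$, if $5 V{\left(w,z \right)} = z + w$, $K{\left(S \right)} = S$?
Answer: $3155$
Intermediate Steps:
$V{\left(w,z \right)} = \frac{w}{5} + \frac{z}{5}$ ($V{\left(w,z \right)} = \frac{z + w}{5} = \frac{w + z}{5} = \frac{w}{5} + \frac{z}{5}$)
$b = 41$
$b \left(1 + 76\right) + V{\left(-12,K{\left(2 \right)} \right)} = 41 \left(1 + 76\right) + \left(\frac{1}{5} \left(-12\right) + \frac{1}{5} \cdot 2\right) = 41 \cdot 77 + \left(- \frac{12}{5} + \frac{2}{5}\right) = 3157 - 2 = 3155$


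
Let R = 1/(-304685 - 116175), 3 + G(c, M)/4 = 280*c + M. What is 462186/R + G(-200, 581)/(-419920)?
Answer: -10210123841872689/52490 ≈ -1.9452e+11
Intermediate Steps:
G(c, M) = -12 + 4*M + 1120*c (G(c, M) = -12 + 4*(280*c + M) = -12 + 4*(M + 280*c) = -12 + (4*M + 1120*c) = -12 + 4*M + 1120*c)
R = -1/420860 (R = 1/(-420860) = -1/420860 ≈ -2.3761e-6)
462186/R + G(-200, 581)/(-419920) = 462186/(-1/420860) + (-12 + 4*581 + 1120*(-200))/(-419920) = 462186*(-420860) + (-12 + 2324 - 224000)*(-1/419920) = -194515599960 - 221688*(-1/419920) = -194515599960 + 27711/52490 = -10210123841872689/52490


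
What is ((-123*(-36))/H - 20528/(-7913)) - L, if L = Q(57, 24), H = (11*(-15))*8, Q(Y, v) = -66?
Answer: 56786563/870430 ≈ 65.240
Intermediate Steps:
H = -1320 (H = -165*8 = -1320)
L = -66
((-123*(-36))/H - 20528/(-7913)) - L = (-123*(-36)/(-1320) - 20528/(-7913)) - 1*(-66) = (4428*(-1/1320) - 20528*(-1/7913)) + 66 = (-369/110 + 20528/7913) + 66 = -661817/870430 + 66 = 56786563/870430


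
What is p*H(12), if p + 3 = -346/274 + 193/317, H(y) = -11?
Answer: 1745557/43429 ≈ 40.193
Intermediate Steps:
p = -158687/43429 (p = -3 + (-346/274 + 193/317) = -3 + (-346*1/274 + 193*(1/317)) = -3 + (-173/137 + 193/317) = -3 - 28400/43429 = -158687/43429 ≈ -3.6539)
p*H(12) = -158687/43429*(-11) = 1745557/43429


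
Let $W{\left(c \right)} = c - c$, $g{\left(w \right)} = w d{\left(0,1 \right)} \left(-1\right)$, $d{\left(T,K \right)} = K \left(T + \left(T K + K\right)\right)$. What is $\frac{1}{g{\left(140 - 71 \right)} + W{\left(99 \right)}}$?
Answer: $- \frac{1}{69} \approx -0.014493$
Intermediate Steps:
$d{\left(T,K \right)} = K \left(K + T + K T\right)$ ($d{\left(T,K \right)} = K \left(T + \left(K T + K\right)\right) = K \left(T + \left(K + K T\right)\right) = K \left(K + T + K T\right)$)
$g{\left(w \right)} = - w$ ($g{\left(w \right)} = w 1 \left(1 + 0 + 1 \cdot 0\right) \left(-1\right) = w 1 \left(1 + 0 + 0\right) \left(-1\right) = w 1 \cdot 1 \left(-1\right) = w 1 \left(-1\right) = w \left(-1\right) = - w$)
$W{\left(c \right)} = 0$
$\frac{1}{g{\left(140 - 71 \right)} + W{\left(99 \right)}} = \frac{1}{- (140 - 71) + 0} = \frac{1}{\left(-1\right) 69 + 0} = \frac{1}{-69 + 0} = \frac{1}{-69} = - \frac{1}{69}$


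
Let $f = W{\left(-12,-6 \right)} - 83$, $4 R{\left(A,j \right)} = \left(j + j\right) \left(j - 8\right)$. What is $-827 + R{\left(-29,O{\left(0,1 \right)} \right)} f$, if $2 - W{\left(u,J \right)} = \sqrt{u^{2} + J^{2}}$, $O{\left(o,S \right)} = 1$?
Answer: $- \frac{1087}{2} + 21 \sqrt{5} \approx -496.54$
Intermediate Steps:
$W{\left(u,J \right)} = 2 - \sqrt{J^{2} + u^{2}}$ ($W{\left(u,J \right)} = 2 - \sqrt{u^{2} + J^{2}} = 2 - \sqrt{J^{2} + u^{2}}$)
$R{\left(A,j \right)} = \frac{j \left(-8 + j\right)}{2}$ ($R{\left(A,j \right)} = \frac{\left(j + j\right) \left(j - 8\right)}{4} = \frac{2 j \left(-8 + j\right)}{4} = \frac{j \left(-8 + j\right)}{2}$)
$f = -81 - 6 \sqrt{5}$ ($f = \left(2 - \sqrt{\left(-6\right)^{2} + \left(-12\right)^{2}}\right) - 83 = \left(2 - \sqrt{36 + 144}\right) - 83 = \left(2 - \sqrt{180}\right) - 83 = \left(2 - 6 \sqrt{5}\right) - 83 = -81 - 6 \sqrt{5} \approx -94.416$)
$-827 + R{\left(-29,O{\left(0,1 \right)} \right)} f = -827 + \frac{1}{2} \cdot 1 \left(-8 + 1\right) \left(-81 - 6 \sqrt{5}\right) = -827 + \frac{1}{2} \cdot 1 \left(-7\right) \left(-81 - 6 \sqrt{5}\right) = -827 - \frac{7 \left(-81 - 6 \sqrt{5}\right)}{2} = -827 + \left(\frac{567}{2} + 21 \sqrt{5}\right) = - \frac{1087}{2} + 21 \sqrt{5}$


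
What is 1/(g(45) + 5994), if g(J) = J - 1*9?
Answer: 1/6030 ≈ 0.00016584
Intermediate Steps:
g(J) = -9 + J (g(J) = J - 9 = -9 + J)
1/(g(45) + 5994) = 1/((-9 + 45) + 5994) = 1/(36 + 5994) = 1/6030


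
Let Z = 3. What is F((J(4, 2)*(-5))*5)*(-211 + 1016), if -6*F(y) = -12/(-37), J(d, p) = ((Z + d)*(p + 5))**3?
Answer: -1610/37 ≈ -43.513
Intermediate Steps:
J(d, p) = (3 + d)**3*(5 + p)**3 (J(d, p) = ((3 + d)*(p + 5))**3 = ((3 + d)*(5 + p))**3 = (3 + d)**3*(5 + p)**3)
F(y) = -2/37 (F(y) = -(-2)/(-37) = -(-2)*(-1)/37 = -1/6*12/37 = -2/37)
F((J(4, 2)*(-5))*5)*(-211 + 1016) = -2*(-211 + 1016)/37 = -2/37*805 = -1610/37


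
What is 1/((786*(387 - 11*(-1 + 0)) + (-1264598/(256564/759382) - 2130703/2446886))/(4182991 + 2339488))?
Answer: -1023675129744821554/538347205960457969 ≈ -1.9015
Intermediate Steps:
1/((786*(387 - 11*(-1 + 0)) + (-1264598/(256564/759382) - 2130703/2446886))/(4182991 + 2339488)) = 1/((786*(387 - 11*(-1)) + (-1264598/(256564*(1/759382)) - 2130703*1/2446886))/6522479) = 1/((786*(387 + 11) + (-1264598/128282/379691 - 2130703/2446886))*(1/6522479)) = 1/((786*398 + (-1264598*379691/128282 - 2130703/2446886))*(1/6522479)) = 1/((312828 + (-240078239609/64141 - 2130703/2446886))*(1/6522479)) = 1/((312828 - 587444220069328697/156945714926)*(1/6522479)) = 1/(-538347205960457969/156945714926*1/6522479) = 1/(-538347205960457969/1023675129744821554) = -1023675129744821554/538347205960457969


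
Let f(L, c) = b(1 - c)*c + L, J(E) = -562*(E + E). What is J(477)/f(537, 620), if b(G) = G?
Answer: 10116/7231 ≈ 1.3990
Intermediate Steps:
J(E) = -1124*E
f(L, c) = L + c*(1 - c) (f(L, c) = (1 - c)*c + L = c*(1 - c) + L = L + c*(1 - c))
J(477)/f(537, 620) = (-1124*477)/(537 - 1*620*(-1 + 620)) = -536148/(537 - 1*620*619) = -536148/(537 - 383780) = -536148/(-383243) = -536148*(-1/383243) = 10116/7231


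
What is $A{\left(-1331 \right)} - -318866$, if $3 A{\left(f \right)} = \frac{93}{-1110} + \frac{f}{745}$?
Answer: $\frac{17579048209}{55130} \approx 3.1887 \cdot 10^{5}$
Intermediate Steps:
$A{\left(f \right)} = - \frac{31}{1110} + \frac{f}{2235}$ ($A{\left(f \right)} = \frac{\frac{93}{-1110} + \frac{f}{745}}{3} = \frac{93 \left(- \frac{1}{1110}\right) + f \frac{1}{745}}{3} = \frac{- \frac{31}{370} + \frac{f}{745}}{3} = - \frac{31}{1110} + \frac{f}{2235}$)
$A{\left(-1331 \right)} - -318866 = \left(- \frac{31}{1110} + \frac{1}{2235} \left(-1331\right)\right) - -318866 = \left(- \frac{31}{1110} - \frac{1331}{2235}\right) + 318866 = - \frac{34371}{55130} + 318866 = \frac{17579048209}{55130}$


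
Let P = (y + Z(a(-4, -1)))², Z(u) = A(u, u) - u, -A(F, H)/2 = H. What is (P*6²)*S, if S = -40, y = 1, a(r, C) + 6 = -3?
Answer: -1128960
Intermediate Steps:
a(r, C) = -9 (a(r, C) = -6 - 3 = -9)
A(F, H) = -2*H
Z(u) = -3*u (Z(u) = -2*u - u = -3*u)
P = 784 (P = (1 - 3*(-9))² = (1 + 27)² = 28² = 784)
(P*6²)*S = (784*6²)*(-40) = (784*36)*(-40) = 28224*(-40) = -1128960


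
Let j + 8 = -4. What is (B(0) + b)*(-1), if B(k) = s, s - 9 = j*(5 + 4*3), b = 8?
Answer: 187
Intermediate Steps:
j = -12 (j = -8 - 4 = -12)
s = -195 (s = 9 - 12*(5 + 4*3) = 9 - 12*(5 + 12) = 9 - 12*17 = 9 - 204 = -195)
B(k) = -195
(B(0) + b)*(-1) = (-195 + 8)*(-1) = -187*(-1) = 187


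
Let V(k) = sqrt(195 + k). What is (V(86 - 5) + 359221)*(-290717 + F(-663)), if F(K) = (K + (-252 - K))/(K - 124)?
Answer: -82187619172967/787 - 457588054*sqrt(69)/787 ≈ -1.0444e+11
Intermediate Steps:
F(K) = -252/(-124 + K)
(V(86 - 5) + 359221)*(-290717 + F(-663)) = (sqrt(195 + (86 - 5)) + 359221)*(-290717 - 252/(-124 - 663)) = (sqrt(195 + 81) + 359221)*(-290717 - 252/(-787)) = (sqrt(276) + 359221)*(-290717 - 252*(-1/787)) = (2*sqrt(69) + 359221)*(-290717 + 252/787) = (359221 + 2*sqrt(69))*(-228794027/787) = -82187619172967/787 - 457588054*sqrt(69)/787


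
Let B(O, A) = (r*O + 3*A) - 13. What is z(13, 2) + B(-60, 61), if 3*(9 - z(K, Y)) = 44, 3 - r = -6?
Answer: -1127/3 ≈ -375.67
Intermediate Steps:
r = 9 (r = 3 - 1*(-6) = 3 + 6 = 9)
B(O, A) = -13 + 3*A + 9*O (B(O, A) = (9*O + 3*A) - 13 = (3*A + 9*O) - 13 = -13 + 3*A + 9*O)
z(K, Y) = -17/3 (z(K, Y) = 9 - ⅓*44 = 9 - 44/3 = -17/3)
z(13, 2) + B(-60, 61) = -17/3 + (-13 + 3*61 + 9*(-60)) = -17/3 + (-13 + 183 - 540) = -17/3 - 370 = -1127/3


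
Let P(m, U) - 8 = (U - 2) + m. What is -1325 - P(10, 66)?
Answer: -1407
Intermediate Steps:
P(m, U) = 6 + U + m (P(m, U) = 8 + ((U - 2) + m) = 8 + ((-2 + U) + m) = 8 + (-2 + U + m) = 6 + U + m)
-1325 - P(10, 66) = -1325 - (6 + 66 + 10) = -1325 - 1*82 = -1325 - 82 = -1407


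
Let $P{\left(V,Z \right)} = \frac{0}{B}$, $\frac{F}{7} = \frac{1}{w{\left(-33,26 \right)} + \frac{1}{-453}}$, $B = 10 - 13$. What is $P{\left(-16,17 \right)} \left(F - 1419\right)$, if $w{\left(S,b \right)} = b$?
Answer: $0$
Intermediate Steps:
$B = -3$
$F = \frac{3171}{11777}$ ($F = \frac{7}{26 + \frac{1}{-453}} = \frac{7}{26 - \frac{1}{453}} = \frac{7}{\frac{11777}{453}} = 7 \cdot \frac{453}{11777} = \frac{3171}{11777} \approx 0.26925$)
$P{\left(V,Z \right)} = 0$ ($P{\left(V,Z \right)} = \frac{0}{-3} = 0 \left(- \frac{1}{3}\right) = 0$)
$P{\left(-16,17 \right)} \left(F - 1419\right) = 0 \left(\frac{3171}{11777} - 1419\right) = 0 \left(- \frac{16708392}{11777}\right) = 0$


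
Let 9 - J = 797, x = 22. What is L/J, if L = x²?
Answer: -121/197 ≈ -0.61421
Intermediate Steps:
J = -788 (J = 9 - 1*797 = 9 - 797 = -788)
L = 484 (L = 22² = 484)
L/J = 484/(-788) = 484*(-1/788) = -121/197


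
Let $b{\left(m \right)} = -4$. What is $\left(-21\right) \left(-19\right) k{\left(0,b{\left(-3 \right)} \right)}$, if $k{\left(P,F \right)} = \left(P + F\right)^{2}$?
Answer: $6384$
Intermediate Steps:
$k{\left(P,F \right)} = \left(F + P\right)^{2}$
$\left(-21\right) \left(-19\right) k{\left(0,b{\left(-3 \right)} \right)} = \left(-21\right) \left(-19\right) \left(-4 + 0\right)^{2} = 399 \left(-4\right)^{2} = 399 \cdot 16 = 6384$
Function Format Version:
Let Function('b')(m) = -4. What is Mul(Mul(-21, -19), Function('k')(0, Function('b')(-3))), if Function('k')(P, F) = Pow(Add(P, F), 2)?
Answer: 6384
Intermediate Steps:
Function('k')(P, F) = Pow(Add(F, P), 2)
Mul(Mul(-21, -19), Function('k')(0, Function('b')(-3))) = Mul(Mul(-21, -19), Pow(Add(-4, 0), 2)) = Mul(399, Pow(-4, 2)) = Mul(399, 16) = 6384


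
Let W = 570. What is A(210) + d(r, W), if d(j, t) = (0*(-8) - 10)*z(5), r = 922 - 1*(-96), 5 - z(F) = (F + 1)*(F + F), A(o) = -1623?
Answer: -1073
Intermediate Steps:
z(F) = 5 - 2*F*(1 + F) (z(F) = 5 - (F + 1)*(F + F) = 5 - (1 + F)*2*F = 5 - 2*F*(1 + F))
r = 1018 (r = 922 + 96 = 1018)
d(j, t) = 550 (d(j, t) = (0*(-8) - 10)*(5 - 2*5 - 2*5²) = (0 - 10)*(5 - 10 - 2*25) = -10*(5 - 10 - 50) = -10*(-55) = 550)
A(210) + d(r, W) = -1623 + 550 = -1073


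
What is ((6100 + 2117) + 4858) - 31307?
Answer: -18232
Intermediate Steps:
((6100 + 2117) + 4858) - 31307 = (8217 + 4858) - 31307 = 13075 - 31307 = -18232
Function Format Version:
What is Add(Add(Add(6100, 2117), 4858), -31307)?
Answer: -18232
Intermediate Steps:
Add(Add(Add(6100, 2117), 4858), -31307) = Add(Add(8217, 4858), -31307) = Add(13075, -31307) = -18232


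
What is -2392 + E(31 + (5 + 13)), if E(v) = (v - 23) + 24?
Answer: -2342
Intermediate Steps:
E(v) = 1 + v (E(v) = (-23 + v) + 24 = 1 + v)
-2392 + E(31 + (5 + 13)) = -2392 + (1 + (31 + (5 + 13))) = -2392 + (1 + (31 + 18)) = -2392 + (1 + 49) = -2392 + 50 = -2342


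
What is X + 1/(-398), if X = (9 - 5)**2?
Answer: 6367/398 ≈ 15.997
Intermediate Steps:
X = 16 (X = 4**2 = 16)
X + 1/(-398) = 16 + 1/(-398) = 16 - 1/398 = 6367/398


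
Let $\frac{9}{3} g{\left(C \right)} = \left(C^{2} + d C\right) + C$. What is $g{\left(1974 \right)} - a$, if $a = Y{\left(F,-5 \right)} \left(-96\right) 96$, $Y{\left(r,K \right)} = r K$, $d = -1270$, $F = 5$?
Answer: $233490$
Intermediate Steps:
$Y{\left(r,K \right)} = K r$
$g{\left(C \right)} = - 423 C + \frac{C^{2}}{3}$ ($g{\left(C \right)} = \frac{\left(C^{2} - 1270 C\right) + C}{3} = \frac{C^{2} - 1269 C}{3} = - 423 C + \frac{C^{2}}{3}$)
$a = 230400$ ($a = \left(-5\right) 5 \left(-96\right) 96 = \left(-25\right) \left(-96\right) 96 = 2400 \cdot 96 = 230400$)
$g{\left(1974 \right)} - a = \frac{1}{3} \cdot 1974 \left(-1269 + 1974\right) - 230400 = \frac{1}{3} \cdot 1974 \cdot 705 - 230400 = 463890 - 230400 = 233490$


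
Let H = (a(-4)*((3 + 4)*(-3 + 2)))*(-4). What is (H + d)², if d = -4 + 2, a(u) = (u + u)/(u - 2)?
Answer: 11236/9 ≈ 1248.4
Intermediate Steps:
a(u) = 2*u/(-2 + u) (a(u) = (2*u)/(-2 + u) = 2*u/(-2 + u))
d = -2
H = 112/3 (H = ((2*(-4)/(-2 - 4))*((3 + 4)*(-3 + 2)))*(-4) = ((2*(-4)/(-6))*(7*(-1)))*(-4) = ((2*(-4)*(-⅙))*(-7))*(-4) = ((4/3)*(-7))*(-4) = -28/3*(-4) = 112/3 ≈ 37.333)
(H + d)² = (112/3 - 2)² = (106/3)² = 11236/9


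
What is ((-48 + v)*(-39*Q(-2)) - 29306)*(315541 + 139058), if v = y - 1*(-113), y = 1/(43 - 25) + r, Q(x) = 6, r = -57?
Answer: -14179397409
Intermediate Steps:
y = -1025/18 (y = 1/(43 - 25) - 57 = 1/18 - 57 = -1025/18 ≈ -56.944)
v = 1009/18 (v = -1025/18 - 1*(-113) = -1025/18 + 113 = 1009/18 ≈ 56.056)
((-48 + v)*(-39*Q(-2)) - 29306)*(315541 + 139058) = ((-48 + 1009/18)*(-39*6) - 29306)*(315541 + 139058) = ((145/18)*(-234) - 29306)*454599 = (-1885 - 29306)*454599 = -31191*454599 = -14179397409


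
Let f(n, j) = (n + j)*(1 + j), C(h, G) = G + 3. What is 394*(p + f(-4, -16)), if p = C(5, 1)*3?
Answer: 122928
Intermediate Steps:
C(h, G) = 3 + G
f(n, j) = (1 + j)*(j + n) (f(n, j) = (j + n)*(1 + j) = (1 + j)*(j + n))
p = 12 (p = (3 + 1)*3 = 4*3 = 12)
394*(p + f(-4, -16)) = 394*(12 + (-16 - 4 + (-16)² - 16*(-4))) = 394*(12 + (-16 - 4 + 256 + 64)) = 394*(12 + 300) = 394*312 = 122928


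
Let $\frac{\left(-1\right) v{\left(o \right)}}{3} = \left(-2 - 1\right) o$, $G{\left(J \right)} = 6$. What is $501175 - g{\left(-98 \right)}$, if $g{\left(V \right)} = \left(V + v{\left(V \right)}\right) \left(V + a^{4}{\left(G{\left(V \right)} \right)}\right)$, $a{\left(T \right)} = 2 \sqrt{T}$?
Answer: $969615$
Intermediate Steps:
$v{\left(o \right)} = 9 o$ ($v{\left(o \right)} = - 3 \left(-2 - 1\right) o = - 3 \left(- 3 o\right) = 9 o$)
$g{\left(V \right)} = 10 V \left(576 + V\right)$ ($g{\left(V \right)} = \left(V + 9 V\right) \left(V + \left(2 \sqrt{6}\right)^{4}\right) = 10 V \left(V + 576\right) = 10 V \left(576 + V\right)$)
$501175 - g{\left(-98 \right)} = 501175 - 10 \left(-98\right) \left(576 - 98\right) = 501175 - 10 \left(-98\right) 478 = 501175 - -468440 = 501175 + 468440 = 969615$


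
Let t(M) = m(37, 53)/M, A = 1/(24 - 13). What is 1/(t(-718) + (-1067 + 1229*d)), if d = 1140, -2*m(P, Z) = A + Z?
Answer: 3949/5528572503 ≈ 7.1429e-7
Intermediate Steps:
A = 1/11 ≈ 0.090909
m(P, Z) = -1/22 - Z/2 (m(P, Z) = -(1/11 + Z)/2 = -1/22 - Z/2)
t(M) = -292/(11*M) (t(M) = (-1/22 - ½*53)/M = (-1/22 - 53/2)/M = -292/(11*M))
1/(t(-718) + (-1067 + 1229*d)) = 1/(-292/11/(-718) + (-1067 + 1229*1140)) = 1/(-292/11*(-1/718) + (-1067 + 1401060)) = 1/(146/3949 + 1399993) = 1/(5528572503/3949) = 3949/5528572503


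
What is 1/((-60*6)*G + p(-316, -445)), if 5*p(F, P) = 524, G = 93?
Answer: -5/166876 ≈ -2.9962e-5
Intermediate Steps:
p(F, P) = 524/5 (p(F, P) = (⅕)*524 = 524/5)
1/((-60*6)*G + p(-316, -445)) = 1/(-60*6*93 + 524/5) = 1/(-360*93 + 524/5) = 1/(-33480 + 524/5) = 1/(-166876/5) = -5/166876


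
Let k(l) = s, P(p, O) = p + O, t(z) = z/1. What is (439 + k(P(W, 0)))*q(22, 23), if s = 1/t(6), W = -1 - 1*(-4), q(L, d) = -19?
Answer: -50065/6 ≈ -8344.2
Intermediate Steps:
t(z) = z (t(z) = z*1 = z)
W = 3 (W = -1 + 4 = 3)
P(p, O) = O + p
s = 1/6 ≈ 0.16667
k(l) = 1/6
(439 + k(P(W, 0)))*q(22, 23) = (439 + 1/6)*(-19) = (2635/6)*(-19) = -50065/6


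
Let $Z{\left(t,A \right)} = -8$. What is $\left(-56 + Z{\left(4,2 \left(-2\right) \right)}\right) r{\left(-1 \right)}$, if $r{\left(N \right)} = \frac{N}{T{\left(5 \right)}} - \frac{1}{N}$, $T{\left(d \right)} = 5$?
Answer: $- \frac{256}{5} \approx -51.2$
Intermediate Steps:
$r{\left(N \right)} = - \frac{1}{N} + \frac{N}{5}$ ($r{\left(N \right)} = \frac{N}{5} - \frac{1}{N} = - \frac{1}{N} + \frac{N}{5}$)
$\left(-56 + Z{\left(4,2 \left(-2\right) \right)}\right) r{\left(-1 \right)} = \left(-56 - 8\right) \left(- \frac{1}{-1} + \frac{1}{5} \left(-1\right)\right) = - 64 \left(\left(-1\right) \left(-1\right) - \frac{1}{5}\right) = - 64 \left(1 - \frac{1}{5}\right) = \left(-64\right) \frac{4}{5} = - \frac{256}{5}$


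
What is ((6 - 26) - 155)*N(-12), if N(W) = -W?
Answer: -2100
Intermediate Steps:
((6 - 26) - 155)*N(-12) = ((6 - 26) - 155)*(-1*(-12)) = (-20 - 155)*12 = -175*12 = -2100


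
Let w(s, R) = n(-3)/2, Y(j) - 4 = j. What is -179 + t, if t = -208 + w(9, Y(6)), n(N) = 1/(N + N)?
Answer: -4645/12 ≈ -387.08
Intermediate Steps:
Y(j) = 4 + j
n(N) = 1/(2*N)
w(s, R) = -1/12 (w(s, R) = ((1/2)/(-3))/2 = ((1/2)*(-1/3))*(1/2) = -1/6*1/2 = -1/12)
t = -2497/12 (t = -208 - 1/12 = -2497/12 ≈ -208.08)
-179 + t = -179 - 2497/12 = -4645/12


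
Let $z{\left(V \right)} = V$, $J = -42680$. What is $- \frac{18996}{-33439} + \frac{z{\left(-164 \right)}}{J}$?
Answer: $\frac{204058319}{356794130} \approx 0.57192$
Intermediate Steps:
$- \frac{18996}{-33439} + \frac{z{\left(-164 \right)}}{J} = - \frac{18996}{-33439} - \frac{164}{-42680} = \left(-18996\right) \left(- \frac{1}{33439}\right) - - \frac{41}{10670} = \frac{18996}{33439} + \frac{41}{10670} = \frac{204058319}{356794130}$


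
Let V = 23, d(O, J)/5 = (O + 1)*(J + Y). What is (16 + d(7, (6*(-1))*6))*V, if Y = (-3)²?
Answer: -24472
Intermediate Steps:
Y = 9
d(O, J) = 5*(1 + O)*(9 + J) (d(O, J) = 5*((O + 1)*(J + 9)) = 5*((1 + O)*(9 + J)) = 5*(1 + O)*(9 + J))
(16 + d(7, (6*(-1))*6))*V = (16 + (45 + 5*((6*(-1))*6) + 45*7 + 5*((6*(-1))*6)*7))*23 = (16 + (45 + 5*(-6*6) + 315 + 5*(-6*6)*7))*23 = (16 + (45 + 5*(-36) + 315 + 5*(-36)*7))*23 = (16 + (45 - 180 + 315 - 1260))*23 = (16 - 1080)*23 = -1064*23 = -24472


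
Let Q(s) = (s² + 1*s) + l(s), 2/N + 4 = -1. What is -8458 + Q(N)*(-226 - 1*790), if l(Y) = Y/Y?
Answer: -230754/25 ≈ -9230.2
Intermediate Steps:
N = -⅖ (N = 2/(-4 - 1) = 2/(-5) = 2*(-⅕) = -⅖ ≈ -0.40000)
l(Y) = 1
Q(s) = 1 + s + s² (Q(s) = (s² + 1*s) + 1 = (s² + s) + 1 = (s + s²) + 1 = 1 + s + s²)
-8458 + Q(N)*(-226 - 1*790) = -8458 + (1 - ⅖ + (-⅖)²)*(-226 - 1*790) = -8458 + (1 - ⅖ + 4/25)*(-226 - 790) = -8458 + (19/25)*(-1016) = -8458 - 19304/25 = -230754/25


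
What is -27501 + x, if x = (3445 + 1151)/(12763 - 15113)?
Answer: -32315973/1175 ≈ -27503.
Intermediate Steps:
x = -2298/1175 (x = 4596/(-2350) = 4596*(-1/2350) = -2298/1175 ≈ -1.9557)
-27501 + x = -27501 - 2298/1175 = -32315973/1175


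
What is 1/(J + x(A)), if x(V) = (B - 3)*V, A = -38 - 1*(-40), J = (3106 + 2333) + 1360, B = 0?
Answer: 1/6793 ≈ 0.00014721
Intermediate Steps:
J = 6799 (J = 5439 + 1360 = 6799)
A = 2 (A = -38 + 40 = 2)
x(V) = -3*V (x(V) = (0 - 3)*V = -3*V)
1/(J + x(A)) = 1/(6799 - 3*2) = 1/(6799 - 6) = 1/6793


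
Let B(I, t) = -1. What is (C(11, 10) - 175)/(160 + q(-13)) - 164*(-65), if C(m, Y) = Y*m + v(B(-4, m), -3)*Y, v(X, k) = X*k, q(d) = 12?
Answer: 1833485/172 ≈ 10660.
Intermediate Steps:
C(m, Y) = 3*Y + Y*m (C(m, Y) = Y*m + (-1*(-3))*Y = Y*m + 3*Y = 3*Y + Y*m)
(C(11, 10) - 175)/(160 + q(-13)) - 164*(-65) = (10*(3 + 11) - 175)/(160 + 12) - 164*(-65) = (10*14 - 175)/172 + 10660 = (140 - 175)*(1/172) + 10660 = -35*1/172 + 10660 = -35/172 + 10660 = 1833485/172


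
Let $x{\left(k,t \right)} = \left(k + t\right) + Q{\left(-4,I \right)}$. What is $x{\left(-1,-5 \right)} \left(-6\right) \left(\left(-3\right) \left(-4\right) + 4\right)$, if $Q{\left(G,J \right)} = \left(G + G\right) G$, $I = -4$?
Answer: $-2496$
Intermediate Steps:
$Q{\left(G,J \right)} = 2 G^{2}$ ($Q{\left(G,J \right)} = 2 G G = 2 G^{2}$)
$x{\left(k,t \right)} = 32 + k + t$ ($x{\left(k,t \right)} = \left(k + t\right) + 2 \left(-4\right)^{2} = \left(k + t\right) + 2 \cdot 16 = \left(k + t\right) + 32 = 32 + k + t$)
$x{\left(-1,-5 \right)} \left(-6\right) \left(\left(-3\right) \left(-4\right) + 4\right) = \left(32 - 1 - 5\right) \left(-6\right) \left(\left(-3\right) \left(-4\right) + 4\right) = 26 \left(-6\right) \left(12 + 4\right) = \left(-156\right) 16 = -2496$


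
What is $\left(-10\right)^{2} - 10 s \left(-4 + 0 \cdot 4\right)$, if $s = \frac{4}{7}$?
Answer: $\frac{16000}{7} \approx 2285.7$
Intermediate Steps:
$s = \frac{4}{7}$ ($s = 4 \cdot \frac{1}{7} = \frac{4}{7} \approx 0.57143$)
$\left(-10\right)^{2} - 10 s \left(-4 + 0 \cdot 4\right) = \left(-10\right)^{2} \left(-10\right) \frac{4}{7} \left(-4 + 0 \cdot 4\right) = 100 \left(- \frac{40 \left(-4 + 0\right)}{7}\right) = 100 \left(\left(- \frac{40}{7}\right) \left(-4\right)\right) = 100 \cdot \frac{160}{7} = \frac{16000}{7}$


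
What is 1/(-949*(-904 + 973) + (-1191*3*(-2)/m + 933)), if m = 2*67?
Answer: -67/4321143 ≈ -1.5505e-5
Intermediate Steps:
m = 134
1/(-949*(-904 + 973) + (-1191*3*(-2)/m + 933)) = 1/(-949*(-904 + 973) + (-1191*3*(-2)/134 + 933)) = 1/(-949*69 + (-(-7146)/134 + 933)) = 1/(-65481 + (-1191*(-3/67) + 933)) = 1/(-65481 + (3573/67 + 933)) = 1/(-65481 + 66084/67) = 1/(-4321143/67) = -67/4321143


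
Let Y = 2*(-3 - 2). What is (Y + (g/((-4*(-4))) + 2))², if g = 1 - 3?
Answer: 4225/64 ≈ 66.016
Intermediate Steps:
Y = -10 (Y = 2*(-5) = -10)
g = -2
(Y + (g/((-4*(-4))) + 2))² = (-10 + (-2/((-4*(-4))) + 2))² = (-10 + (-2/16 + 2))² = (-10 + (-2*1/16 + 2))² = (-10 + (-⅛ + 2))² = (-10 + 15/8)² = (-65/8)² = 4225/64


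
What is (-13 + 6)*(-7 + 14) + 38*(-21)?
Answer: -847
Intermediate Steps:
(-13 + 6)*(-7 + 14) + 38*(-21) = -7*7 - 798 = -49 - 798 = -847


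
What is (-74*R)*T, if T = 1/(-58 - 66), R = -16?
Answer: -296/31 ≈ -9.5484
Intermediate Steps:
T = -1/124 (T = 1/(-124) = -1/124 ≈ -0.0080645)
(-74*R)*T = -74*(-16)*(-1/124) = 1184*(-1/124) = -296/31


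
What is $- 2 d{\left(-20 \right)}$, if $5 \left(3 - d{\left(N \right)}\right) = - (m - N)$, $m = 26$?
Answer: $- \frac{122}{5} \approx -24.4$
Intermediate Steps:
$d{\left(N \right)} = \frac{41}{5} - \frac{N}{5}$ ($d{\left(N \right)} = 3 - \frac{\left(-1\right) \left(26 - N\right)}{5} = 3 - \frac{-26 + N}{5} = 3 - \left(- \frac{26}{5} + \frac{N}{5}\right) = \frac{41}{5} - \frac{N}{5}$)
$- 2 d{\left(-20 \right)} = - 2 \left(\frac{41}{5} - -4\right) = - 2 \left(\frac{41}{5} + 4\right) = \left(-2\right) \frac{61}{5} = - \frac{122}{5}$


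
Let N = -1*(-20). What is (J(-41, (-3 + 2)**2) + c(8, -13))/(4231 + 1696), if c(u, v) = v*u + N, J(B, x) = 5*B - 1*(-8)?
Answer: -281/5927 ≈ -0.047410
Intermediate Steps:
N = 20
J(B, x) = 8 + 5*B (J(B, x) = 5*B + 8 = 8 + 5*B)
c(u, v) = 20 + u*v (c(u, v) = v*u + 20 = u*v + 20 = 20 + u*v)
(J(-41, (-3 + 2)**2) + c(8, -13))/(4231 + 1696) = ((8 + 5*(-41)) + (20 + 8*(-13)))/(4231 + 1696) = ((8 - 205) + (20 - 104))/5927 = (-197 - 84)*(1/5927) = -281*1/5927 = -281/5927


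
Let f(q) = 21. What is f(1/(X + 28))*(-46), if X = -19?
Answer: -966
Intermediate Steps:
f(1/(X + 28))*(-46) = 21*(-46) = -966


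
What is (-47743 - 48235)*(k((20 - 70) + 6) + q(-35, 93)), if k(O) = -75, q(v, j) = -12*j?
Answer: 114309798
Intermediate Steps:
(-47743 - 48235)*(k((20 - 70) + 6) + q(-35, 93)) = (-47743 - 48235)*(-75 - 12*93) = -95978*(-75 - 1116) = -95978*(-1191) = 114309798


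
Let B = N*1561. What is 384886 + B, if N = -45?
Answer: 314641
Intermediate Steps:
B = -70245 (B = -45*1561 = -70245)
384886 + B = 384886 - 70245 = 314641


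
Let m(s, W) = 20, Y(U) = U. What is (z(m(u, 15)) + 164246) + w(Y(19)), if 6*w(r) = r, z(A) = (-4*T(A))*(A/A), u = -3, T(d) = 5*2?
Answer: 985255/6 ≈ 1.6421e+5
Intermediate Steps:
T(d) = 10
z(A) = -40 (z(A) = (-4*10)*(A/A) = -40*1 = -40)
w(r) = r/6
(z(m(u, 15)) + 164246) + w(Y(19)) = (-40 + 164246) + (⅙)*19 = 164206 + 19/6 = 985255/6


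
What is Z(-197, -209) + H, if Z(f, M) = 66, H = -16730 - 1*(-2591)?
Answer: -14073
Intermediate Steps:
H = -14139 (H = -16730 + 2591 = -14139)
Z(-197, -209) + H = 66 - 14139 = -14073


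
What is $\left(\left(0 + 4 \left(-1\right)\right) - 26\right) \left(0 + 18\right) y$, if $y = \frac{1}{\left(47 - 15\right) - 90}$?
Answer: $\frac{270}{29} \approx 9.3103$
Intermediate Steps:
$y = - \frac{1}{58}$ ($y = \frac{1}{\left(47 - 15\right) - 90} = \frac{1}{32 - 90} = \frac{1}{-58} = - \frac{1}{58} \approx -0.017241$)
$\left(\left(0 + 4 \left(-1\right)\right) - 26\right) \left(0 + 18\right) y = \left(\left(0 + 4 \left(-1\right)\right) - 26\right) \left(0 + 18\right) \left(- \frac{1}{58}\right) = \left(\left(0 - 4\right) - 26\right) 18 \left(- \frac{1}{58}\right) = \left(-4 - 26\right) 18 \left(- \frac{1}{58}\right) = \left(-30\right) 18 \left(- \frac{1}{58}\right) = \left(-540\right) \left(- \frac{1}{58}\right) = \frac{270}{29}$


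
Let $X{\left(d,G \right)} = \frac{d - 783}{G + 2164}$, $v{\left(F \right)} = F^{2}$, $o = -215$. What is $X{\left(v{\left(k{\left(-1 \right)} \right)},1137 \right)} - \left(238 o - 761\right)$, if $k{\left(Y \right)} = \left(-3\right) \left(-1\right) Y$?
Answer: $\frac{171423457}{3301} \approx 51931.0$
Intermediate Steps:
$k{\left(Y \right)} = 3 Y$
$X{\left(d,G \right)} = \frac{-783 + d}{2164 + G}$
$X{\left(v{\left(k{\left(-1 \right)} \right)},1137 \right)} - \left(238 o - 761\right) = \frac{-783 + \left(3 \left(-1\right)\right)^{2}}{2164 + 1137} - \left(238 \left(-215\right) - 761\right) = \frac{-783 + \left(-3\right)^{2}}{3301} - \left(-51170 - 761\right) = \frac{-783 + 9}{3301} - -51931 = \frac{1}{3301} \left(-774\right) + 51931 = - \frac{774}{3301} + 51931 = \frac{171423457}{3301}$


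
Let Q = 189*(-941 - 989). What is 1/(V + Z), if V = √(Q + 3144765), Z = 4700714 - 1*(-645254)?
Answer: 5345968/28579371077029 - √2779995/28579371077029 ≈ 1.8700e-7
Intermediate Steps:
Q = -364770 (Q = 189*(-1930) = -364770)
Z = 5345968 (Z = 4700714 + 645254 = 5345968)
V = √2779995 (V = √(-364770 + 3144765) = √2779995 ≈ 1667.3)
1/(V + Z) = 1/(√2779995 + 5345968) = 1/(5345968 + √2779995)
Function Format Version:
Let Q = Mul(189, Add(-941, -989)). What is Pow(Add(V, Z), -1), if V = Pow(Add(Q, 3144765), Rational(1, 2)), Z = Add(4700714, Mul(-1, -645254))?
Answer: Add(Rational(5345968, 28579371077029), Mul(Rational(-1, 28579371077029), Pow(2779995, Rational(1, 2)))) ≈ 1.8700e-7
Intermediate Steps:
Q = -364770 (Q = Mul(189, -1930) = -364770)
Z = 5345968 (Z = Add(4700714, 645254) = 5345968)
V = Pow(2779995, Rational(1, 2)) (V = Pow(Add(-364770, 3144765), Rational(1, 2)) = Pow(2779995, Rational(1, 2)) ≈ 1667.3)
Pow(Add(V, Z), -1) = Pow(Add(Pow(2779995, Rational(1, 2)), 5345968), -1) = Pow(Add(5345968, Pow(2779995, Rational(1, 2))), -1)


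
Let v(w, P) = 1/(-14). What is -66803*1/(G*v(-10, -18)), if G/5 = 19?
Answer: 935242/95 ≈ 9844.7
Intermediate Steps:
G = 95 (G = 5*19 = 95)
v(w, P) = -1/14
-66803*1/(G*v(-10, -18)) = -66803/((-1/14*95)) = -66803/(-95/14) = -66803*(-14/95) = 935242/95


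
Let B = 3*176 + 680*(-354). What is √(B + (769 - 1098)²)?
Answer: I*√131951 ≈ 363.25*I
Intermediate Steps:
B = -240192 (B = 528 - 240720 = -240192)
√(B + (769 - 1098)²) = √(-240192 + (769 - 1098)²) = √(-240192 + (-329)²) = √(-240192 + 108241) = √(-131951) = I*√131951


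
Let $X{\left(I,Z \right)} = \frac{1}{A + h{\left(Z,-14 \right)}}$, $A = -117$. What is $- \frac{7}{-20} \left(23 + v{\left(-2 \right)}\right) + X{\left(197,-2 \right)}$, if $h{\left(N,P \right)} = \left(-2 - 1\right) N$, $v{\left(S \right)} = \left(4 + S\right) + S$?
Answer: $\frac{17851}{2220} \approx 8.041$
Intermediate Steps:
$v{\left(S \right)} = 4 + 2 S$
$h{\left(N,P \right)} = - 3 N$
$X{\left(I,Z \right)} = \frac{1}{-117 - 3 Z}$
$- \frac{7}{-20} \left(23 + v{\left(-2 \right)}\right) + X{\left(197,-2 \right)} = - \frac{7}{-20} \left(23 + \left(4 + 2 \left(-2\right)\right)\right) - \frac{1}{117 + 3 \left(-2\right)} = \left(-7\right) \left(- \frac{1}{20}\right) \left(23 + \left(4 - 4\right)\right) - \frac{1}{117 - 6} = \frac{7 \left(23 + 0\right)}{20} - \frac{1}{111} = \frac{7}{20} \cdot 23 - \frac{1}{111} = \frac{161}{20} - \frac{1}{111} = \frac{17851}{2220}$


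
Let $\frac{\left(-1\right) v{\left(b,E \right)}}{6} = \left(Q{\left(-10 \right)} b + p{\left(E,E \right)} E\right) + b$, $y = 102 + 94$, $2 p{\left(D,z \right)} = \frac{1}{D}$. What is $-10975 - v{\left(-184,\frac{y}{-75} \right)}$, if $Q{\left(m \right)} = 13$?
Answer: $-26428$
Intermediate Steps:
$p{\left(D,z \right)} = \frac{1}{2 D}$
$y = 196$
$v{\left(b,E \right)} = -3 - 84 b$ ($v{\left(b,E \right)} = - 6 \left(\left(13 b + \frac{1}{2 E} E\right) + b\right) = - 6 \left(\left(13 b + \frac{1}{2}\right) + b\right) = - 6 \left(\left(\frac{1}{2} + 13 b\right) + b\right) = - 6 \left(\frac{1}{2} + 14 b\right) = -3 - 84 b$)
$-10975 - v{\left(-184,\frac{y}{-75} \right)} = -10975 - \left(-3 - -15456\right) = -10975 - \left(-3 + 15456\right) = -10975 - 15453 = -26428$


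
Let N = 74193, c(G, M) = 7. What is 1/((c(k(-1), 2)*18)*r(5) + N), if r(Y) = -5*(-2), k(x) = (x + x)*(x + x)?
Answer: 1/75453 ≈ 1.3253e-5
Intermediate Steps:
k(x) = 4*x² (k(x) = (2*x)*(2*x) = 4*x²)
r(Y) = 10
1/((c(k(-1), 2)*18)*r(5) + N) = 1/((7*18)*10 + 74193) = 1/(126*10 + 74193) = 1/(1260 + 74193) = 1/75453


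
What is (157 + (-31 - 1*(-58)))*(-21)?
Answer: -3864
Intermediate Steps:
(157 + (-31 - 1*(-58)))*(-21) = (157 + (-31 + 58))*(-21) = (157 + 27)*(-21) = 184*(-21) = -3864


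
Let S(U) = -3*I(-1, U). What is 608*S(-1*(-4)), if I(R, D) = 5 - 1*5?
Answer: 0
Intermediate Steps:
I(R, D) = 0 (I(R, D) = 5 - 5 = 0)
S(U) = 0 (S(U) = -3*0 = 0)
608*S(-1*(-4)) = 608*0 = 0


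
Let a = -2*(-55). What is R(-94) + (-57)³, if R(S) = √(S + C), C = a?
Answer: -185189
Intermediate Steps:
a = 110
C = 110
R(S) = √(110 + S) (R(S) = √(S + 110) = √(110 + S))
R(-94) + (-57)³ = √(110 - 94) + (-57)³ = √16 - 185193 = 4 - 185193 = -185189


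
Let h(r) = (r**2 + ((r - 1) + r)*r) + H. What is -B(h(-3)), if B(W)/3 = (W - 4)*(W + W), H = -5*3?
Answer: -990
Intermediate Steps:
H = -15
h(r) = -15 + r**2 + r*(-1 + 2*r) (h(r) = (r**2 + ((r - 1) + r)*r) - 15 = (r**2 + ((-1 + r) + r)*r) - 15 = (r**2 + (-1 + 2*r)*r) - 15 = (r**2 + r*(-1 + 2*r)) - 15 = -15 + r**2 + r*(-1 + 2*r))
B(W) = 6*W*(-4 + W) (B(W) = 3*((W - 4)*(W + W)) = 3*((-4 + W)*(2*W)) = 3*(2*W*(-4 + W)) = 6*W*(-4 + W))
-B(h(-3)) = -6*(-15 - 1*(-3) + 3*(-3)**2)*(-4 + (-15 - 1*(-3) + 3*(-3)**2)) = -6*(-15 + 3 + 3*9)*(-4 + (-15 + 3 + 3*9)) = -6*(-15 + 3 + 27)*(-4 + (-15 + 3 + 27)) = -6*15*(-4 + 15) = -6*15*11 = -1*990 = -990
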